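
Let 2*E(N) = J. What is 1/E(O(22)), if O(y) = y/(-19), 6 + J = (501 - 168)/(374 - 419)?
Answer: -10/67 ≈ -0.14925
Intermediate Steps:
J = -67/5 (J = -6 + (501 - 168)/(374 - 419) = -6 + 333/(-45) = -6 + 333*(-1/45) = -6 - 37/5 = -67/5 ≈ -13.400)
O(y) = -y/19 (O(y) = y*(-1/19) = -y/19)
E(N) = -67/10 (E(N) = (1/2)*(-67/5) = -67/10)
1/E(O(22)) = 1/(-67/10) = -10/67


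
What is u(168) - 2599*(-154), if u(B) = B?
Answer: 400414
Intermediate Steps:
u(168) - 2599*(-154) = 168 - 2599*(-154) = 168 - 1*(-400246) = 168 + 400246 = 400414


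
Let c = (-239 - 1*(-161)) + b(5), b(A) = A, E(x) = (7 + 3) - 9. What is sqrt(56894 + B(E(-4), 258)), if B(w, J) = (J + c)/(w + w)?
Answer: sqrt(227946)/2 ≈ 238.72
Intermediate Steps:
E(x) = 1 (E(x) = 10 - 9 = 1)
c = -73 (c = (-239 - 1*(-161)) + 5 = (-239 + 161) + 5 = -78 + 5 = -73)
B(w, J) = (-73 + J)/(2*w) (B(w, J) = (J - 73)/(w + w) = (-73 + J)/((2*w)) = (-73 + J)*(1/(2*w)) = (-73 + J)/(2*w))
sqrt(56894 + B(E(-4), 258)) = sqrt(56894 + (1/2)*(-73 + 258)/1) = sqrt(56894 + (1/2)*1*185) = sqrt(56894 + 185/2) = sqrt(113973/2) = sqrt(227946)/2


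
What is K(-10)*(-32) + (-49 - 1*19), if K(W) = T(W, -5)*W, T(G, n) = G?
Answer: -3268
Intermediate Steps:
K(W) = W² (K(W) = W*W = W²)
K(-10)*(-32) + (-49 - 1*19) = (-10)²*(-32) + (-49 - 1*19) = 100*(-32) + (-49 - 19) = -3200 - 68 = -3268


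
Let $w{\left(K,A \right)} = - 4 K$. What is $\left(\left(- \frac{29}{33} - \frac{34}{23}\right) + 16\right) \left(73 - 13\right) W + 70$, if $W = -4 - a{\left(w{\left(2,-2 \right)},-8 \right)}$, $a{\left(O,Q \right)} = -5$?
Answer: $\frac{224810}{253} \approx 888.58$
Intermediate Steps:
$W = 1$ ($W = -4 - -5 = -4 + 5 = 1$)
$\left(\left(- \frac{29}{33} - \frac{34}{23}\right) + 16\right) \left(73 - 13\right) W + 70 = \left(\left(- \frac{29}{33} - \frac{34}{23}\right) + 16\right) \left(73 - 13\right) 1 + 70 = \left(\left(\left(-29\right) \frac{1}{33} - \frac{34}{23}\right) + 16\right) 60 \cdot 1 + 70 = \left(\left(- \frac{29}{33} - \frac{34}{23}\right) + 16\right) 60 \cdot 1 + 70 = \left(- \frac{1789}{759} + 16\right) 60 \cdot 1 + 70 = \frac{10355}{759} \cdot 60 \cdot 1 + 70 = \frac{207100}{253} \cdot 1 + 70 = \frac{207100}{253} + 70 = \frac{224810}{253}$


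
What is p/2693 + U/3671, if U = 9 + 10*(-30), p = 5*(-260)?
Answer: -5555963/9886003 ≈ -0.56200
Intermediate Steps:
p = -1300
U = -291 (U = 9 - 300 = -291)
p/2693 + U/3671 = -1300/2693 - 291/3671 = -5555963/9886003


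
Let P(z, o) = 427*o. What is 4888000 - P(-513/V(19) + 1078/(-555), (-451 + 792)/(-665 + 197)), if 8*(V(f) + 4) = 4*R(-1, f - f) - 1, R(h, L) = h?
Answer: 2287729607/468 ≈ 4.8883e+6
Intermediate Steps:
V(f) = -37/8 (V(f) = -4 + (4*(-1) - 1)/8 = -4 + (-4 - 1)/8 = -4 + (⅛)*(-5) = -4 - 5/8 = -37/8)
4888000 - P(-513/V(19) + 1078/(-555), (-451 + 792)/(-665 + 197)) = 4888000 - 427*(-451 + 792)/(-665 + 197) = 4888000 - 427*341/(-468) = 4888000 - 427*341*(-1/468) = 4888000 - 427*(-341)/468 = 4888000 - 1*(-145607/468) = 4888000 + 145607/468 = 2287729607/468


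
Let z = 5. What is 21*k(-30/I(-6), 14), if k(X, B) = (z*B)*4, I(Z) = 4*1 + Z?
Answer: 5880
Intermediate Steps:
I(Z) = 4 + Z
k(X, B) = 20*B (k(X, B) = (5*B)*4 = 20*B)
21*k(-30/I(-6), 14) = 21*(20*14) = 21*280 = 5880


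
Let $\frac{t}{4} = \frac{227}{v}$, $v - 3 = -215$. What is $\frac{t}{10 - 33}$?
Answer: $\frac{227}{1219} \approx 0.18622$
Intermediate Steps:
$v = -212$ ($v = 3 - 215 = -212$)
$t = - \frac{227}{53}$ ($t = 4 \frac{227}{-212} = 4 \cdot 227 \left(- \frac{1}{212}\right) = 4 \left(- \frac{227}{212}\right) = - \frac{227}{53} \approx -4.283$)
$\frac{t}{10 - 33} = \frac{1}{10 - 33} \left(- \frac{227}{53}\right) = \frac{1}{-23} \left(- \frac{227}{53}\right) = \left(- \frac{1}{23}\right) \left(- \frac{227}{53}\right) = \frac{227}{1219}$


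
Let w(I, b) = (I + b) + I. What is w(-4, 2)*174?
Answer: -1044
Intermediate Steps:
w(I, b) = b + 2*I
w(-4, 2)*174 = (2 + 2*(-4))*174 = (2 - 8)*174 = -6*174 = -1044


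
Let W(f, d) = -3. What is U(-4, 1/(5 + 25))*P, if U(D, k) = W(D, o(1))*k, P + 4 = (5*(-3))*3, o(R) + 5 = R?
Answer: 49/10 ≈ 4.9000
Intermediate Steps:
o(R) = -5 + R
P = -49 (P = -4 + (5*(-3))*3 = -4 - 15*3 = -4 - 45 = -49)
U(D, k) = -3*k
U(-4, 1/(5 + 25))*P = -3/(5 + 25)*(-49) = -3/30*(-49) = -3*1/30*(-49) = -⅒*(-49) = 49/10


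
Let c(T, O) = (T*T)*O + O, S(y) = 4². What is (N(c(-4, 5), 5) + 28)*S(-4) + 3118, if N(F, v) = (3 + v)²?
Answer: 4590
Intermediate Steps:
S(y) = 16
c(T, O) = O + O*T² (c(T, O) = T²*O + O = O*T² + O = O + O*T²)
(N(c(-4, 5), 5) + 28)*S(-4) + 3118 = ((3 + 5)² + 28)*16 + 3118 = (8² + 28)*16 + 3118 = (64 + 28)*16 + 3118 = 92*16 + 3118 = 1472 + 3118 = 4590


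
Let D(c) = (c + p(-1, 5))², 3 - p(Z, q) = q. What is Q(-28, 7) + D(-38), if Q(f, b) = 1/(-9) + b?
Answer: 14462/9 ≈ 1606.9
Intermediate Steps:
Q(f, b) = -⅑ + b
p(Z, q) = 3 - q
D(c) = (-2 + c)² (D(c) = (c + (3 - 1*5))² = (c + (3 - 5))² = (c - 2)² = (-2 + c)²)
Q(-28, 7) + D(-38) = (-⅑ + 7) + (-2 - 38)² = 62/9 + (-40)² = 62/9 + 1600 = 14462/9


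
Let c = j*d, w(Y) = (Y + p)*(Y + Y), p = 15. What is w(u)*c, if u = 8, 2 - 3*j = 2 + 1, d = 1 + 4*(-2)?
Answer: 2576/3 ≈ 858.67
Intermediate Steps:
d = -7 (d = 1 - 8 = -7)
j = -⅓ (j = ⅔ - (2 + 1)/3 = ⅔ - ⅓*3 = ⅔ - 1 = -⅓ ≈ -0.33333)
w(Y) = 2*Y*(15 + Y) (w(Y) = (Y + 15)*(Y + Y) = (15 + Y)*(2*Y) = 2*Y*(15 + Y))
c = 7/3 (c = -⅓*(-7) = 7/3 ≈ 2.3333)
w(u)*c = (2*8*(15 + 8))*(7/3) = (2*8*23)*(7/3) = 368*(7/3) = 2576/3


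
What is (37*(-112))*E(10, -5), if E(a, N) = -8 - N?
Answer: 12432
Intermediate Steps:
(37*(-112))*E(10, -5) = (37*(-112))*(-8 - 1*(-5)) = -4144*(-8 + 5) = -4144*(-3) = 12432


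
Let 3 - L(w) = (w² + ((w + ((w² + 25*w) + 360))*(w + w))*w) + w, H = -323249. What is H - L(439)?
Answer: 78820831698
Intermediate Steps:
L(w) = 3 - w - w² - 2*w²*(360 + w² + 26*w) (L(w) = 3 - ((w² + ((w + ((w² + 25*w) + 360))*(w + w))*w) + w) = 3 - ((w² + ((w + (360 + w² + 25*w))*(2*w))*w) + w) = 3 - ((w² + ((360 + w² + 26*w)*(2*w))*w) + w) = 3 - ((w² + (2*w*(360 + w² + 26*w))*w) + w) = 3 - ((w² + 2*w²*(360 + w² + 26*w)) + w) = 3 - (w + w² + 2*w²*(360 + w² + 26*w)) = 3 + (-w - w² - 2*w²*(360 + w² + 26*w)) = 3 - w - w² - 2*w²*(360 + w² + 26*w))
H - L(439) = -323249 - (3 - 1*439 - 721*439² - 52*439³ - 2*439⁴) = -323249 - (3 - 439 - 721*192721 - 52*84604519 - 2*37141383841) = -323249 - (3 - 439 - 138951841 - 4399434988 - 74282767682) = -323249 - 1*(-78821154947) = -323249 + 78821154947 = 78820831698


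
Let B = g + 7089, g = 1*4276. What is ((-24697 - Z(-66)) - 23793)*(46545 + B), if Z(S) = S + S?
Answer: -2800411780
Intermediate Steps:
g = 4276
Z(S) = 2*S
B = 11365 (B = 4276 + 7089 = 11365)
((-24697 - Z(-66)) - 23793)*(46545 + B) = ((-24697 - 2*(-66)) - 23793)*(46545 + 11365) = ((-24697 - 1*(-132)) - 23793)*57910 = ((-24697 + 132) - 23793)*57910 = (-24565 - 23793)*57910 = -48358*57910 = -2800411780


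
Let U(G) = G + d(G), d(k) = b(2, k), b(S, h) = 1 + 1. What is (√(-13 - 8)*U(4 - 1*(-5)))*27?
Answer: 297*I*√21 ≈ 1361.0*I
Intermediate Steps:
b(S, h) = 2
d(k) = 2
U(G) = 2 + G (U(G) = G + 2 = 2 + G)
(√(-13 - 8)*U(4 - 1*(-5)))*27 = (√(-13 - 8)*(2 + (4 - 1*(-5))))*27 = (√(-21)*(2 + (4 + 5)))*27 = ((I*√21)*(2 + 9))*27 = ((I*√21)*11)*27 = (11*I*√21)*27 = 297*I*√21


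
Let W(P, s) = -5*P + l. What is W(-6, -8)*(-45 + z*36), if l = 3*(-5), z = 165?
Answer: 88425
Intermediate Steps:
l = -15
W(P, s) = -15 - 5*P (W(P, s) = -5*P - 15 = -15 - 5*P)
W(-6, -8)*(-45 + z*36) = (-15 - 5*(-6))*(-45 + 165*36) = (-15 + 30)*(-45 + 5940) = 15*5895 = 88425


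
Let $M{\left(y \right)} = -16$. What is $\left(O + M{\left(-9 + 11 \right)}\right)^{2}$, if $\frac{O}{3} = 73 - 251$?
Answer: $302500$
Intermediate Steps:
$O = -534$ ($O = 3 \left(73 - 251\right) = 3 \left(-178\right) = -534$)
$\left(O + M{\left(-9 + 11 \right)}\right)^{2} = \left(-534 - 16\right)^{2} = \left(-550\right)^{2} = 302500$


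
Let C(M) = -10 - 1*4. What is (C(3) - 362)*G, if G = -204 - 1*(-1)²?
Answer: 77080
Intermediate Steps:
C(M) = -14 (C(M) = -10 - 4 = -14)
G = -205 (G = -204 - 1*1 = -204 - 1 = -205)
(C(3) - 362)*G = (-14 - 362)*(-205) = -376*(-205) = 77080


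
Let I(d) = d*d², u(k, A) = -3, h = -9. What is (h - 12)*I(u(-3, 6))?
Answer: 567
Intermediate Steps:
I(d) = d³
(h - 12)*I(u(-3, 6)) = (-9 - 12)*(-3)³ = -21*(-27) = 567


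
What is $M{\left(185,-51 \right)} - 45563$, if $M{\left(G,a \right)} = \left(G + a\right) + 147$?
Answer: $-45282$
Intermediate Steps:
$M{\left(G,a \right)} = 147 + G + a$
$M{\left(185,-51 \right)} - 45563 = \left(147 + 185 - 51\right) - 45563 = 281 - 45563 = -45282$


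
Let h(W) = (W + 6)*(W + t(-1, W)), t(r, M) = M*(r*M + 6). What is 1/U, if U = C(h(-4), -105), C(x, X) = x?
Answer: -1/88 ≈ -0.011364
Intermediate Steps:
t(r, M) = M*(6 + M*r) (t(r, M) = M*(M*r + 6) = M*(6 + M*r))
h(W) = (6 + W)*(W + W*(6 - W)) (h(W) = (W + 6)*(W + W*(6 + W*(-1))) = (6 + W)*(W + W*(6 - W)))
U = -88 (U = -4*(42 - 4 - 1*(-4)²) = -4*(42 - 4 - 1*16) = -4*(42 - 4 - 16) = -4*22 = -88)
1/U = 1/(-88) = -1/88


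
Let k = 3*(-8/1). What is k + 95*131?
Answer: 12421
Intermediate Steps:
k = -24 (k = 3*(-8*1) = 3*(-8) = -24)
k + 95*131 = -24 + 95*131 = -24 + 12445 = 12421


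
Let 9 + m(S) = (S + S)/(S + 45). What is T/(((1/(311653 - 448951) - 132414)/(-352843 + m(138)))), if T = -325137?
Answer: -960840205215644880/1108990819753 ≈ -8.6641e+5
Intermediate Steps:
m(S) = -9 + 2*S/(45 + S) (m(S) = -9 + (S + S)/(S + 45) = -9 + (2*S)/(45 + S) = -9 + 2*S/(45 + S))
T/(((1/(311653 - 448951) - 132414)/(-352843 + m(138)))) = -325137*(-352843 + (-405 - 7*138)/(45 + 138))/(1/(311653 - 448951) - 132414) = -325137*(-352843 + (-405 - 966)/183)/(1/(-137298) - 132414) = -325137*(-352843 + (1/183)*(-1371))/(-1/137298 - 132414) = -325137/((-18180177373/(137298*(-352843 - 457/61)))) = -325137/((-18180177373/(137298*(-21523880/61)))) = -325137/((-18180177373/137298*(-61/21523880))) = -325137/1108990819753/2955185676240 = -325137*2955185676240/1108990819753 = -960840205215644880/1108990819753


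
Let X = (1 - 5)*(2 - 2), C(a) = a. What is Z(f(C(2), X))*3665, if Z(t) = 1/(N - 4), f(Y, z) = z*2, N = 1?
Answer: -3665/3 ≈ -1221.7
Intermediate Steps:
X = 0 (X = -4*0 = 0)
f(Y, z) = 2*z
Z(t) = -⅓ (Z(t) = 1/(1 - 4) = 1/(-3) = -⅓)
Z(f(C(2), X))*3665 = -⅓*3665 = -3665/3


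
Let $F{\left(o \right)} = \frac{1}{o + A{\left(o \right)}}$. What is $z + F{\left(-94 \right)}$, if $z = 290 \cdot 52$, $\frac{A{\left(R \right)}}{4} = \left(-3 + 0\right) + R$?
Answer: $\frac{7268559}{482} \approx 15080.0$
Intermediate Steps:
$A{\left(R \right)} = -12 + 4 R$ ($A{\left(R \right)} = 4 \left(\left(-3 + 0\right) + R\right) = 4 \left(-3 + R\right) = -12 + 4 R$)
$F{\left(o \right)} = \frac{1}{-12 + 5 o}$ ($F{\left(o \right)} = \frac{1}{o + \left(-12 + 4 o\right)} = \frac{1}{-12 + 5 o}$)
$z = 15080$
$z + F{\left(-94 \right)} = 15080 + \frac{1}{-12 + 5 \left(-94\right)} = 15080 + \frac{1}{-12 - 470} = 15080 + \frac{1}{-482} = 15080 - \frac{1}{482} = \frac{7268559}{482}$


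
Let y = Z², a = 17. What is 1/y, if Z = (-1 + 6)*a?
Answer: 1/7225 ≈ 0.00013841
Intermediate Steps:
Z = 85 (Z = (-1 + 6)*17 = 5*17 = 85)
y = 7225 (y = 85² = 7225)
1/y = 1/7225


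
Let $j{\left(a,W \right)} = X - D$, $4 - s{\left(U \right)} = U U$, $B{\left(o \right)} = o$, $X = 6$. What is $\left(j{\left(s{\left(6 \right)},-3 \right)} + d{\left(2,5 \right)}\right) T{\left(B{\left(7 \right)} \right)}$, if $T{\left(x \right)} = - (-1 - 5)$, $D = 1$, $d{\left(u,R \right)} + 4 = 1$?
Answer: $12$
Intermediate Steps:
$d{\left(u,R \right)} = -3$ ($d{\left(u,R \right)} = -4 + 1 = -3$)
$s{\left(U \right)} = 4 - U^{2}$ ($s{\left(U \right)} = 4 - U U = 4 - U^{2}$)
$j{\left(a,W \right)} = 5$ ($j{\left(a,W \right)} = 6 - 1 = 5$)
$T{\left(x \right)} = 6$ ($T{\left(x \right)} = \left(-1\right) \left(-6\right) = 6$)
$\left(j{\left(s{\left(6 \right)},-3 \right)} + d{\left(2,5 \right)}\right) T{\left(B{\left(7 \right)} \right)} = \left(5 - 3\right) 6 = 2 \cdot 6 = 12$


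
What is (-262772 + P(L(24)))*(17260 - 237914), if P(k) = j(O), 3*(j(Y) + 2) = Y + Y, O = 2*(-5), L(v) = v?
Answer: 173950815668/3 ≈ 5.7984e+10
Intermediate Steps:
O = -10
j(Y) = -2 + 2*Y/3 (j(Y) = -2 + (Y + Y)/3 = -2 + (2*Y)/3 = -2 + 2*Y/3)
P(k) = -26/3 (P(k) = -2 + (⅔)*(-10) = -2 - 20/3 = -26/3)
(-262772 + P(L(24)))*(17260 - 237914) = (-262772 - 26/3)*(17260 - 237914) = -788342/3*(-220654) = 173950815668/3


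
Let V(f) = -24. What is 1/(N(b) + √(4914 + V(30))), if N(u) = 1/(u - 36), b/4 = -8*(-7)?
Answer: -188/172832159 + 35344*√4890/172832159 ≈ 0.014299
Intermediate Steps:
b = 224 (b = 4*(-8*(-7)) = 4*56 = 224)
N(u) = 1/(-36 + u)
1/(N(b) + √(4914 + V(30))) = 1/(1/(-36 + 224) + √(4914 - 24)) = 1/(1/188 + √4890)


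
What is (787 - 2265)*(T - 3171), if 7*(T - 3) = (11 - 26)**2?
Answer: 32443578/7 ≈ 4.6348e+6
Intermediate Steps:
T = 246/7 (T = 3 + (11 - 26)**2/7 = 3 + (1/7)*(-15)**2 = 3 + (1/7)*225 = 3 + 225/7 = 246/7 ≈ 35.143)
(787 - 2265)*(T - 3171) = (787 - 2265)*(246/7 - 3171) = -1478*(-21951/7) = 32443578/7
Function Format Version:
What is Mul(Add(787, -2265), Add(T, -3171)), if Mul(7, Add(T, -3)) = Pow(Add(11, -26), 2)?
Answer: Rational(32443578, 7) ≈ 4.6348e+6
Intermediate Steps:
T = Rational(246, 7) (T = Add(3, Mul(Rational(1, 7), Pow(Add(11, -26), 2))) = Add(3, Mul(Rational(1, 7), Pow(-15, 2))) = Add(3, Mul(Rational(1, 7), 225)) = Add(3, Rational(225, 7)) = Rational(246, 7) ≈ 35.143)
Mul(Add(787, -2265), Add(T, -3171)) = Mul(Add(787, -2265), Add(Rational(246, 7), -3171)) = Mul(-1478, Rational(-21951, 7)) = Rational(32443578, 7)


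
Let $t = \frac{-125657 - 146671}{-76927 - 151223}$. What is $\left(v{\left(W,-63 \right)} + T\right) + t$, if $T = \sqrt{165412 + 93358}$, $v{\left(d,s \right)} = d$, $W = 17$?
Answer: $\frac{691813}{38025} + \sqrt{258770} \approx 526.89$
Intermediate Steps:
$t = \frac{45388}{38025}$ ($t = - \frac{272328}{-228150} = \left(-272328\right) \left(- \frac{1}{228150}\right) = \frac{45388}{38025} \approx 1.1936$)
$T = \sqrt{258770} \approx 508.69$
$\left(v{\left(W,-63 \right)} + T\right) + t = \left(17 + \sqrt{258770}\right) + \frac{45388}{38025} = \frac{691813}{38025} + \sqrt{258770}$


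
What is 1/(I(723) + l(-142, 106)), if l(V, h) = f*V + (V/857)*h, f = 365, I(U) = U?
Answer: -857/43813751 ≈ -1.9560e-5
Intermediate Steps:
l(V, h) = 365*V + V*h/857 (l(V, h) = 365*V + (V/857)*h = 365*V + V*h/857)
1/(I(723) + l(-142, 106)) = 1/(723 + (1/857)*(-142)*(312805 + 106)) = 1/(723 + (1/857)*(-142)*312911) = 1/(723 - 44433362/857) = 1/(-43813751/857) = -857/43813751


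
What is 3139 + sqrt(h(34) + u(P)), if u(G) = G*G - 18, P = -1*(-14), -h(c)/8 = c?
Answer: 3139 + I*sqrt(94) ≈ 3139.0 + 9.6954*I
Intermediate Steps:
h(c) = -8*c
P = 14
u(G) = -18 + G**2 (u(G) = G**2 - 18 = -18 + G**2)
3139 + sqrt(h(34) + u(P)) = 3139 + sqrt(-8*34 + (-18 + 14**2)) = 3139 + sqrt(-272 + (-18 + 196)) = 3139 + sqrt(-272 + 178) = 3139 + sqrt(-94) = 3139 + I*sqrt(94)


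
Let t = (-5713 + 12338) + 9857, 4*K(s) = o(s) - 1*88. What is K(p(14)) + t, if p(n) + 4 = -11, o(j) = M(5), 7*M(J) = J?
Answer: 460885/28 ≈ 16460.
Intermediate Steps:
M(J) = J/7
o(j) = 5/7 (o(j) = (⅐)*5 = 5/7)
p(n) = -15 (p(n) = -4 - 11 = -15)
K(s) = -611/28 (K(s) = (5/7 - 1*88)/4 = (5/7 - 88)/4 = (¼)*(-611/7) = -611/28)
t = 16482 (t = 6625 + 9857 = 16482)
K(p(14)) + t = -611/28 + 16482 = 460885/28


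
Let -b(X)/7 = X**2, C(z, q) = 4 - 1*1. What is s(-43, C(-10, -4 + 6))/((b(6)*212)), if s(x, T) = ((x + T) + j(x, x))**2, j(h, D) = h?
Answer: -6889/53424 ≈ -0.12895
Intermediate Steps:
C(z, q) = 3 (C(z, q) = 4 - 1 = 3)
s(x, T) = (T + 2*x)**2 (s(x, T) = ((x + T) + x)**2 = ((T + x) + x)**2 = (T + 2*x)**2)
b(X) = -7*X**2
s(-43, C(-10, -4 + 6))/((b(6)*212)) = (3 + 2*(-43))**2/((-7*6**2*212)) = (3 - 86)**2/((-7*36*212)) = (-83)**2/((-252*212)) = 6889/(-53424) = 6889*(-1/53424) = -6889/53424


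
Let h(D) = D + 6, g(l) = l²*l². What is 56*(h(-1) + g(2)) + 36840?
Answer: 38016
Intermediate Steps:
g(l) = l⁴
h(D) = 6 + D
56*(h(-1) + g(2)) + 36840 = 56*((6 - 1) + 2⁴) + 36840 = 56*(5 + 16) + 36840 = 56*21 + 36840 = 1176 + 36840 = 38016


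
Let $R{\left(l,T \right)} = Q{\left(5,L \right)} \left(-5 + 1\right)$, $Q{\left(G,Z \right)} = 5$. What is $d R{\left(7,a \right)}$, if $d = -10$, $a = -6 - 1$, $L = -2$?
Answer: $200$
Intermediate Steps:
$a = -7$
$R{\left(l,T \right)} = -20$ ($R{\left(l,T \right)} = 5 \left(-5 + 1\right) = 5 \left(-4\right) = -20$)
$d R{\left(7,a \right)} = \left(-10\right) \left(-20\right) = 200$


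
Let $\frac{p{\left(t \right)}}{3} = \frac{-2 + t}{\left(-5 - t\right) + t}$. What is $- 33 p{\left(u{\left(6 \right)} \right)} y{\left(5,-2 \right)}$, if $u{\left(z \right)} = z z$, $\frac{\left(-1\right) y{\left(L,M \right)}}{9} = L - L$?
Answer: $0$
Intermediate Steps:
$y{\left(L,M \right)} = 0$ ($y{\left(L,M \right)} = - 9 \left(L - L\right) = \left(-9\right) 0 = 0$)
$u{\left(z \right)} = z^{2}$
$p{\left(t \right)} = \frac{6}{5} - \frac{3 t}{5}$ ($p{\left(t \right)} = 3 \frac{-2 + t}{\left(-5 - t\right) + t} = 3 \frac{-2 + t}{-5} = 3 \left(-2 + t\right) \left(- \frac{1}{5}\right) = 3 \left(\frac{2}{5} - \frac{t}{5}\right) = \frac{6}{5} - \frac{3 t}{5}$)
$- 33 p{\left(u{\left(6 \right)} \right)} y{\left(5,-2 \right)} = - 33 \left(\frac{6}{5} - \frac{3 \cdot 6^{2}}{5}\right) 0 = - 33 \left(\frac{6}{5} - \frac{108}{5}\right) 0 = \left(-33\right) \left(- \frac{102}{5}\right) 0 = \frac{3366}{5} \cdot 0 = 0$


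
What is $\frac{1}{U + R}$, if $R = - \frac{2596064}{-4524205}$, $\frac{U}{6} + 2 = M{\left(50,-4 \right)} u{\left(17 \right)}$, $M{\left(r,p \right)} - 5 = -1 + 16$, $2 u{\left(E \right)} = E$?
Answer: $\frac{4524205}{4562994704} \approx 0.0009915$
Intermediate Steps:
$u{\left(E \right)} = \frac{E}{2}$
$M{\left(r,p \right)} = 20$ ($M{\left(r,p \right)} = 5 + \left(-1 + 16\right) = 5 + 15 = 20$)
$U = 1008$ ($U = -12 + 6 \cdot 20 \cdot \frac{1}{2} \cdot 17 = -12 + 6 \cdot 20 \cdot \frac{17}{2} = -12 + 6 \cdot 170 = -12 + 1020 = 1008$)
$R = \frac{2596064}{4524205}$ ($R = \left(-2596064\right) \left(- \frac{1}{4524205}\right) = \frac{2596064}{4524205} \approx 0.57382$)
$\frac{1}{U + R} = \frac{1}{1008 + \frac{2596064}{4524205}} = \frac{1}{\frac{4562994704}{4524205}} = \frac{4524205}{4562994704}$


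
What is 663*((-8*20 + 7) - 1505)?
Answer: -1099254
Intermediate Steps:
663*((-8*20 + 7) - 1505) = 663*((-160 + 7) - 1505) = 663*(-153 - 1505) = 663*(-1658) = -1099254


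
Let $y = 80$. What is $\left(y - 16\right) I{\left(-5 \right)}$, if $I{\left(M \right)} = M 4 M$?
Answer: $6400$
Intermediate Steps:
$I{\left(M \right)} = 4 M^{2}$ ($I{\left(M \right)} = 4 M M = 4 M^{2}$)
$\left(y - 16\right) I{\left(-5 \right)} = \left(80 - 16\right) 4 \left(-5\right)^{2} = 64 \cdot 4 \cdot 25 = 64 \cdot 100 = 6400$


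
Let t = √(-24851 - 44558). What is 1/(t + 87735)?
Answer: 87735/7697499634 - I*√69409/7697499634 ≈ 1.1398e-5 - 3.4226e-8*I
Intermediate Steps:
t = I*√69409 (t = √(-69409) = I*√69409 ≈ 263.46*I)
1/(t + 87735) = 1/(I*√69409 + 87735) = 1/(87735 + I*√69409)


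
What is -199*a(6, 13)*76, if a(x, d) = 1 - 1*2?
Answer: 15124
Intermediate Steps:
a(x, d) = -1 (a(x, d) = 1 - 2 = -1)
-199*a(6, 13)*76 = -199*(-1)*76 = 199*76 = 15124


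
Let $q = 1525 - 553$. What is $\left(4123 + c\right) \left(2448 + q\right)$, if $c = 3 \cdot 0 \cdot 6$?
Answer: $14100660$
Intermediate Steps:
$q = 972$
$c = 0$ ($c = 0 \cdot 6 = 0$)
$\left(4123 + c\right) \left(2448 + q\right) = \left(4123 + 0\right) \left(2448 + 972\right) = 4123 \cdot 3420 = 14100660$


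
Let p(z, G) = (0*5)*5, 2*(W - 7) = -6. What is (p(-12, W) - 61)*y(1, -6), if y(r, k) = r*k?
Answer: 366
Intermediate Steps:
W = 4 (W = 7 + (1/2)*(-6) = 7 - 3 = 4)
y(r, k) = k*r
p(z, G) = 0 (p(z, G) = 0*5 = 0)
(p(-12, W) - 61)*y(1, -6) = (0 - 61)*(-6*1) = -61*(-6) = 366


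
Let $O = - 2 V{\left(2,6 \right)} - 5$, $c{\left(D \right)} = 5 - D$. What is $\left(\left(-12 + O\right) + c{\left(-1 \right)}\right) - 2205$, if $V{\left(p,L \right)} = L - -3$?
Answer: $-2234$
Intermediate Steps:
$V{\left(p,L \right)} = 3 + L$ ($V{\left(p,L \right)} = L + 3 = 3 + L$)
$O = -23$ ($O = - 2 \left(3 + 6\right) - 5 = \left(-2\right) 9 - 5 = -18 - 5 = -23$)
$\left(\left(-12 + O\right) + c{\left(-1 \right)}\right) - 2205 = \left(\left(-12 - 23\right) + \left(5 - -1\right)\right) - 2205 = \left(-35 + \left(5 + 1\right)\right) - 2205 = \left(-35 + 6\right) - 2205 = -29 - 2205 = -2234$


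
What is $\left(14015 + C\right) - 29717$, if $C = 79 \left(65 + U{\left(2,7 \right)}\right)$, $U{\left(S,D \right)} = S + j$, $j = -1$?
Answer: $-10488$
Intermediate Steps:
$U{\left(S,D \right)} = -1 + S$ ($U{\left(S,D \right)} = S - 1 = -1 + S$)
$C = 5214$ ($C = 79 \left(65 + \left(-1 + 2\right)\right) = 79 \left(65 + 1\right) = 79 \cdot 66 = 5214$)
$\left(14015 + C\right) - 29717 = \left(14015 + 5214\right) - 29717 = 19229 - 29717 = -10488$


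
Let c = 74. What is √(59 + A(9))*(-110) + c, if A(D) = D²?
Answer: 74 - 220*√35 ≈ -1227.5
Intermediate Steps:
√(59 + A(9))*(-110) + c = √(59 + 9²)*(-110) + 74 = √(59 + 81)*(-110) + 74 = √140*(-110) + 74 = (2*√35)*(-110) + 74 = -220*√35 + 74 = 74 - 220*√35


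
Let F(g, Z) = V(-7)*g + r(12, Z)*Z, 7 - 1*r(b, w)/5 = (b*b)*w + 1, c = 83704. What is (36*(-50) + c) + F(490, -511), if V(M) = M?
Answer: -187943976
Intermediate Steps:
r(b, w) = 30 - 5*w*b² (r(b, w) = 35 - 5*((b*b)*w + 1) = 35 - 5*(b²*w + 1) = 35 - 5*(w*b² + 1) = 35 - 5*(1 + w*b²) = 35 + (-5 - 5*w*b²) = 30 - 5*w*b²)
F(g, Z) = -7*g + Z*(30 - 720*Z) (F(g, Z) = -7*g + (30 - 5*Z*12²)*Z = -7*g + (30 - 5*Z*144)*Z = -7*g + (30 - 720*Z)*Z = -7*g + Z*(30 - 720*Z))
(36*(-50) + c) + F(490, -511) = (36*(-50) + 83704) + (-720*(-511)² - 7*490 + 30*(-511)) = (-1800 + 83704) + (-720*261121 - 3430 - 15330) = 81904 + (-188007120 - 3430 - 15330) = 81904 - 188025880 = -187943976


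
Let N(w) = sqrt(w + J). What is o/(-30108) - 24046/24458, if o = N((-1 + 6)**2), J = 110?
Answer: -12023/12229 - sqrt(15)/10036 ≈ -0.98354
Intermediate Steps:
N(w) = sqrt(110 + w) (N(w) = sqrt(w + 110) = sqrt(110 + w))
o = 3*sqrt(15) (o = sqrt(110 + (-1 + 6)**2) = sqrt(110 + 5**2) = sqrt(110 + 25) = sqrt(135) = 3*sqrt(15) ≈ 11.619)
o/(-30108) - 24046/24458 = (3*sqrt(15))/(-30108) - 24046/24458 = (3*sqrt(15))*(-1/30108) - 24046*1/24458 = -sqrt(15)/10036 - 12023/12229 = -12023/12229 - sqrt(15)/10036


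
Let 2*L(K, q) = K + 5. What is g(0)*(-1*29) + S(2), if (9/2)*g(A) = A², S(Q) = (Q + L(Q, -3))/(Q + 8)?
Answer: 11/20 ≈ 0.55000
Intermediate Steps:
L(K, q) = 5/2 + K/2 (L(K, q) = (K + 5)/2 = (5 + K)/2 = 5/2 + K/2)
S(Q) = (5/2 + 3*Q/2)/(8 + Q) (S(Q) = (Q + (5/2 + Q/2))/(Q + 8) = (5/2 + 3*Q/2)/(8 + Q))
g(A) = 2*A²/9
g(0)*(-1*29) + S(2) = ((2/9)*0²)*(-1*29) + (5 + 3*2)/(2*(8 + 2)) = ((2/9)*0)*(-29) + (½)*(5 + 6)/10 = 0*(-29) + (½)*(⅒)*11 = 0 + 11/20 = 11/20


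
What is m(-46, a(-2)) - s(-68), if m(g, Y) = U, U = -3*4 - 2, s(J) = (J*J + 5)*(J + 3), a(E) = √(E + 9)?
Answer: 300871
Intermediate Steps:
a(E) = √(9 + E)
s(J) = (3 + J)*(5 + J²) (s(J) = (J² + 5)*(3 + J) = (5 + J²)*(3 + J) = (3 + J)*(5 + J²))
U = -14 (U = -12 - 2 = -14)
m(g, Y) = -14
m(-46, a(-2)) - s(-68) = -14 - (15 + (-68)³ + 3*(-68)² + 5*(-68)) = -14 - (15 - 314432 + 3*4624 - 340) = -14 - (15 - 314432 + 13872 - 340) = -14 - 1*(-300885) = -14 + 300885 = 300871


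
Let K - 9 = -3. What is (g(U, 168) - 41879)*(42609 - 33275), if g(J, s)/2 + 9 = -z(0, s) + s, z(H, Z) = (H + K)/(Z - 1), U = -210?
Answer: -64784484466/167 ≈ -3.8793e+8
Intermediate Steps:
K = 6 (K = 9 - 3 = 6)
z(H, Z) = (6 + H)/(-1 + Z) (z(H, Z) = (H + 6)/(Z - 1) = (6 + H)/(-1 + Z))
g(J, s) = -18 - 12/(-1 + s) + 2*s (g(J, s) = -18 + 2*(-(6 + 0)/(-1 + s) + s) = -18 + 2*(-6/(-1 + s) + s) = -18 + 2*(s - 6/(-1 + s)) = -18 + (-12/(-1 + s) + 2*s) = -18 - 12/(-1 + s) + 2*s)
(g(U, 168) - 41879)*(42609 - 33275) = (2*(-6 + (-1 + 168)*(-9 + 168))/(-1 + 168) - 41879)*(42609 - 33275) = (2*(-6 + 167*159)/167 - 41879)*9334 = (2*(1/167)*(-6 + 26553) - 41879)*9334 = (2*(1/167)*26547 - 41879)*9334 = (53094/167 - 41879)*9334 = -6940699/167*9334 = -64784484466/167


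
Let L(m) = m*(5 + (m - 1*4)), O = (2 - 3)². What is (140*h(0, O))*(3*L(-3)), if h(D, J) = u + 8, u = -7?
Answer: 2520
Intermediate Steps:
O = 1 (O = (-1)² = 1)
L(m) = m*(1 + m) (L(m) = m*(5 + (m - 4)) = m*(5 + (-4 + m)) = m*(1 + m))
h(D, J) = 1 (h(D, J) = -7 + 8 = 1)
(140*h(0, O))*(3*L(-3)) = (140*1)*(3*(-3*(1 - 3))) = 140*(3*(-3*(-2))) = 140*(3*6) = 140*18 = 2520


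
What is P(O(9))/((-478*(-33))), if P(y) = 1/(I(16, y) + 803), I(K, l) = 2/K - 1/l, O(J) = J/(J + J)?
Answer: 4/50547783 ≈ 7.9133e-8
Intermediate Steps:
O(J) = 1/2 (O(J) = J/((2*J)) = (1/(2*J))*J = 1/2)
I(K, l) = -1/l + 2/K
P(y) = 1/(6425/8 - 1/y) (P(y) = 1/((-1/y + 2/16) + 803) = 1/((-1/y + 2*(1/16)) + 803) = 1/((-1/y + 1/8) + 803) = 1/((1/8 - 1/y) + 803) = 1/(6425/8 - 1/y))
P(O(9))/((-478*(-33))) = (8*(1/2)/(-8 + 6425*(1/2)))/((-478*(-33))) = (8*(1/2)/(-8 + 6425/2))/15774 = (8*(1/2)/(6409/2))*(1/15774) = (8*(1/2)*(2/6409))*(1/15774) = (8/6409)*(1/15774) = 4/50547783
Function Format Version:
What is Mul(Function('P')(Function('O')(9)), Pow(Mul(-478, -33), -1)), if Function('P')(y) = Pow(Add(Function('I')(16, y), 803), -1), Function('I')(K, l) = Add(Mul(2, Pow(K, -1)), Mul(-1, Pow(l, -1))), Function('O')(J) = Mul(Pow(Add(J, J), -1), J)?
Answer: Rational(4, 50547783) ≈ 7.9133e-8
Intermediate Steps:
Function('O')(J) = Rational(1, 2) (Function('O')(J) = Mul(Pow(Mul(2, J), -1), J) = Mul(Mul(Rational(1, 2), Pow(J, -1)), J) = Rational(1, 2))
Function('I')(K, l) = Add(Mul(-1, Pow(l, -1)), Mul(2, Pow(K, -1)))
Function('P')(y) = Pow(Add(Rational(6425, 8), Mul(-1, Pow(y, -1))), -1) (Function('P')(y) = Pow(Add(Add(Mul(-1, Pow(y, -1)), Mul(2, Pow(16, -1))), 803), -1) = Pow(Add(Add(Mul(-1, Pow(y, -1)), Mul(2, Rational(1, 16))), 803), -1) = Pow(Add(Add(Mul(-1, Pow(y, -1)), Rational(1, 8)), 803), -1) = Pow(Add(Add(Rational(1, 8), Mul(-1, Pow(y, -1))), 803), -1) = Pow(Add(Rational(6425, 8), Mul(-1, Pow(y, -1))), -1))
Mul(Function('P')(Function('O')(9)), Pow(Mul(-478, -33), -1)) = Mul(Mul(8, Rational(1, 2), Pow(Add(-8, Mul(6425, Rational(1, 2))), -1)), Pow(Mul(-478, -33), -1)) = Mul(Mul(8, Rational(1, 2), Pow(Add(-8, Rational(6425, 2)), -1)), Pow(15774, -1)) = Mul(Mul(8, Rational(1, 2), Pow(Rational(6409, 2), -1)), Rational(1, 15774)) = Mul(Mul(8, Rational(1, 2), Rational(2, 6409)), Rational(1, 15774)) = Mul(Rational(8, 6409), Rational(1, 15774)) = Rational(4, 50547783)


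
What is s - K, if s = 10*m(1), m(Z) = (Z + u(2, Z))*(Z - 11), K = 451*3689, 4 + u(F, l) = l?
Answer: -1663539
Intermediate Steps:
u(F, l) = -4 + l
K = 1663739
m(Z) = (-11 + Z)*(-4 + 2*Z) (m(Z) = (Z + (-4 + Z))*(Z - 11) = (-4 + 2*Z)*(-11 + Z) = (-11 + Z)*(-4 + 2*Z))
s = 200 (s = 10*(44 - 26*1 + 2*1²) = 10*(44 - 26 + 2*1) = 10*(44 - 26 + 2) = 10*20 = 200)
s - K = 200 - 1*1663739 = 200 - 1663739 = -1663539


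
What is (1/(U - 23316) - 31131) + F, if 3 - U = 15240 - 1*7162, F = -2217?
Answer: -1046827069/31391 ≈ -33348.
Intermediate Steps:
U = -8075 (U = 3 - (15240 - 1*7162) = 3 - (15240 - 7162) = 3 - 1*8078 = 3 - 8078 = -8075)
(1/(U - 23316) - 31131) + F = (1/(-8075 - 23316) - 31131) - 2217 = (1/(-31391) - 31131) - 2217 = (-1/31391 - 31131) - 2217 = -977233222/31391 - 2217 = -1046827069/31391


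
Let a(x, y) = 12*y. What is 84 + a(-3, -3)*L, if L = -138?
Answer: 5052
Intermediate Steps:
84 + a(-3, -3)*L = 84 + (12*(-3))*(-138) = 84 - 36*(-138) = 84 + 4968 = 5052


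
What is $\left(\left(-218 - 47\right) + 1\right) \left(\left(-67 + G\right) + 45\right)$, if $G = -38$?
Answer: $15840$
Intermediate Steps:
$\left(\left(-218 - 47\right) + 1\right) \left(\left(-67 + G\right) + 45\right) = \left(\left(-218 - 47\right) + 1\right) \left(\left(-67 - 38\right) + 45\right) = \left(-265 + 1\right) \left(-105 + 45\right) = \left(-264\right) \left(-60\right) = 15840$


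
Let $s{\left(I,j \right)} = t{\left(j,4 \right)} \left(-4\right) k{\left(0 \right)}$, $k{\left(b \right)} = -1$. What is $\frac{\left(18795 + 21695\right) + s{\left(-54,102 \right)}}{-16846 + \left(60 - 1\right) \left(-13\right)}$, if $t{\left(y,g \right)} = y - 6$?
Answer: $- \frac{40874}{17613} \approx -2.3207$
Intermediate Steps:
$t{\left(y,g \right)} = -6 + y$ ($t{\left(y,g \right)} = y - 6 = -6 + y$)
$s{\left(I,j \right)} = -24 + 4 j$ ($s{\left(I,j \right)} = \left(-6 + j\right) \left(-4\right) \left(-1\right) = \left(24 - 4 j\right) \left(-1\right) = -24 + 4 j$)
$\frac{\left(18795 + 21695\right) + s{\left(-54,102 \right)}}{-16846 + \left(60 - 1\right) \left(-13\right)} = \frac{\left(18795 + 21695\right) + \left(-24 + 4 \cdot 102\right)}{-16846 + \left(60 - 1\right) \left(-13\right)} = \frac{40490 + \left(-24 + 408\right)}{-16846 + 59 \left(-13\right)} = \frac{40490 + 384}{-16846 - 767} = \frac{40874}{-17613} = 40874 \left(- \frac{1}{17613}\right) = - \frac{40874}{17613}$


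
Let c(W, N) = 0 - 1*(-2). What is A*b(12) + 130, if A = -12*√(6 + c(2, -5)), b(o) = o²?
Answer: 130 - 3456*√2 ≈ -4757.5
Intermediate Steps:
c(W, N) = 2 (c(W, N) = 0 + 2 = 2)
A = -24*√2 (A = -12*√(6 + 2) = -24*√2 ≈ -33.941)
A*b(12) + 130 = -24*√2*12² + 130 = -24*√2*144 + 130 = -3456*√2 + 130 = 130 - 3456*√2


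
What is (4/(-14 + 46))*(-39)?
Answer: -39/8 ≈ -4.8750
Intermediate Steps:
(4/(-14 + 46))*(-39) = (4/32)*(-39) = ((1/32)*4)*(-39) = (1/8)*(-39) = -39/8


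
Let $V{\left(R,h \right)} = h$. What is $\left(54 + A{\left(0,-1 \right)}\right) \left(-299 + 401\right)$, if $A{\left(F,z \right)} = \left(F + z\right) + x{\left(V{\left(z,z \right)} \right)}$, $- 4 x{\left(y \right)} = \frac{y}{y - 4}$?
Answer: $\frac{54009}{10} \approx 5400.9$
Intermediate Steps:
$x{\left(y \right)} = - \frac{y}{4 \left(-4 + y\right)}$ ($x{\left(y \right)} = - \frac{\frac{1}{y - 4} y}{4} = - \frac{\frac{1}{-4 + y} y}{4} = - \frac{y \frac{1}{-4 + y}}{4} = - \frac{y}{4 \left(-4 + y\right)}$)
$A{\left(F,z \right)} = F + z - \frac{z}{-16 + 4 z}$ ($A{\left(F,z \right)} = \left(F + z\right) - \frac{z}{-16 + 4 z} = F + z - \frac{z}{-16 + 4 z}$)
$\left(54 + A{\left(0,-1 \right)}\right) \left(-299 + 401\right) = \left(54 + \frac{\left(- \frac{1}{4}\right) \left(-1\right) + \left(-4 - 1\right) \left(0 - 1\right)}{-4 - 1}\right) \left(-299 + 401\right) = \left(54 + \frac{\frac{1}{4} - -5}{-5}\right) 102 = \left(54 - \frac{\frac{1}{4} + 5}{5}\right) 102 = \left(54 - \frac{21}{20}\right) 102 = \frac{1059}{20} \cdot 102 = \frac{54009}{10}$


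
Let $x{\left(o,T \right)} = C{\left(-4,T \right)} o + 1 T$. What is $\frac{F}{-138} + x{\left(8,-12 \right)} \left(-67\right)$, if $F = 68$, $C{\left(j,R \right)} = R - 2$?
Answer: $\frac{573218}{69} \approx 8307.5$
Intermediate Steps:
$C{\left(j,R \right)} = -2 + R$
$x{\left(o,T \right)} = T + o \left(-2 + T\right)$ ($x{\left(o,T \right)} = \left(-2 + T\right) o + 1 T = o \left(-2 + T\right) + T = T + o \left(-2 + T\right)$)
$\frac{F}{-138} + x{\left(8,-12 \right)} \left(-67\right) = \frac{68}{-138} + \left(-12 + 8 \left(-2 - 12\right)\right) \left(-67\right) = 68 \left(- \frac{1}{138}\right) + \left(-12 + 8 \left(-14\right)\right) \left(-67\right) = - \frac{34}{69} + \left(-12 - 112\right) \left(-67\right) = - \frac{34}{69} - -8308 = - \frac{34}{69} + 8308 = \frac{573218}{69}$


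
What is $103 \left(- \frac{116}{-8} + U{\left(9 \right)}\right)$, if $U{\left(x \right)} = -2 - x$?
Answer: $\frac{721}{2} \approx 360.5$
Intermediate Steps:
$103 \left(- \frac{116}{-8} + U{\left(9 \right)}\right) = 103 \left(- \frac{116}{-8} - 11\right) = 103 \left(\left(-116\right) \left(- \frac{1}{8}\right) - 11\right) = 103 \left(\frac{29}{2} - 11\right) = 103 \cdot \frac{7}{2} = \frac{721}{2}$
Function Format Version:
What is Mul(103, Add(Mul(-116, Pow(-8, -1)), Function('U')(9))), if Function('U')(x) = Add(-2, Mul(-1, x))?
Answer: Rational(721, 2) ≈ 360.50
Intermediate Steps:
Mul(103, Add(Mul(-116, Pow(-8, -1)), Function('U')(9))) = Mul(103, Add(Mul(-116, Pow(-8, -1)), Add(-2, Mul(-1, 9)))) = Mul(103, Add(Mul(-116, Rational(-1, 8)), Add(-2, -9))) = Mul(103, Add(Rational(29, 2), -11)) = Mul(103, Rational(7, 2)) = Rational(721, 2)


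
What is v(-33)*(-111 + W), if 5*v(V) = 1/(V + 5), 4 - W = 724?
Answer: 831/140 ≈ 5.9357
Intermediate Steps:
W = -720 (W = 4 - 1*724 = 4 - 724 = -720)
v(V) = 1/(5*(5 + V)) (v(V) = 1/(5*(V + 5)) = 1/(5*(5 + V)))
v(-33)*(-111 + W) = (1/(5*(5 - 33)))*(-111 - 720) = ((1/5)/(-28))*(-831) = ((1/5)*(-1/28))*(-831) = -1/140*(-831) = 831/140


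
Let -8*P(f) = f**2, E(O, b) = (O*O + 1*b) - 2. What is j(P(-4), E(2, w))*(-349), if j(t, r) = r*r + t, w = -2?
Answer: 698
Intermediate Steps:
E(O, b) = -2 + b + O**2 (E(O, b) = (O**2 + b) - 2 = (b + O**2) - 2 = -2 + b + O**2)
P(f) = -f**2/8
j(t, r) = t + r**2 (j(t, r) = r**2 + t = t + r**2)
j(P(-4), E(2, w))*(-349) = (-1/8*(-4)**2 + (-2 - 2 + 2**2)**2)*(-349) = (-1/8*16 + (-2 - 2 + 4)**2)*(-349) = (-2 + 0**2)*(-349) = (-2 + 0)*(-349) = -2*(-349) = 698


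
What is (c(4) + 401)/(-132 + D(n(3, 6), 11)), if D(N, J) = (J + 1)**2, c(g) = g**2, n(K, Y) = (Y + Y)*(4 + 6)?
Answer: 139/4 ≈ 34.750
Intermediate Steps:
n(K, Y) = 20*Y (n(K, Y) = (2*Y)*10 = 20*Y)
D(N, J) = (1 + J)**2
(c(4) + 401)/(-132 + D(n(3, 6), 11)) = (4**2 + 401)/(-132 + (1 + 11)**2) = (16 + 401)/(-132 + 12**2) = 417/(-132 + 144) = 417/12 = 417*(1/12) = 139/4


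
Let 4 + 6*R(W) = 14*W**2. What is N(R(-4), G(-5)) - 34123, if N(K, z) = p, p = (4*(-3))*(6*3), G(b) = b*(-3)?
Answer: -34339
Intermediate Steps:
G(b) = -3*b
p = -216 (p = -12*18 = -216)
R(W) = -2/3 + 7*W**2/3 (R(W) = -2/3 + (14*W**2)/6 = -2/3 + 7*W**2/3)
N(K, z) = -216
N(R(-4), G(-5)) - 34123 = -216 - 34123 = -34339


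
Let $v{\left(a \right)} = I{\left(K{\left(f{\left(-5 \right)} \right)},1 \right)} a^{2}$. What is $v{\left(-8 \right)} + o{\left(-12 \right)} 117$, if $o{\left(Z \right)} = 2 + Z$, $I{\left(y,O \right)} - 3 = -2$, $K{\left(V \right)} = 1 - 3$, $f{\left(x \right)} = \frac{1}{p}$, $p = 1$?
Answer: $-1106$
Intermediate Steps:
$f{\left(x \right)} = 1$ ($f{\left(x \right)} = 1^{-1} = 1$)
$K{\left(V \right)} = -2$ ($K{\left(V \right)} = 1 - 3 = -2$)
$I{\left(y,O \right)} = 1$ ($I{\left(y,O \right)} = 3 - 2 = 1$)
$v{\left(a \right)} = a^{2}$ ($v{\left(a \right)} = 1 a^{2} = a^{2}$)
$v{\left(-8 \right)} + o{\left(-12 \right)} 117 = \left(-8\right)^{2} + \left(2 - 12\right) 117 = 64 - 1170 = -1106$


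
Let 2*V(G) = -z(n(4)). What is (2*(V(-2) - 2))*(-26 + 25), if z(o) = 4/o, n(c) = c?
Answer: 5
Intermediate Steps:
V(G) = -½ (V(G) = (-4/4)/2 = (-1*1)/2 = (½)*(-1) = -½)
(2*(V(-2) - 2))*(-26 + 25) = (2*(-½ - 2))*(-26 + 25) = (2*(-5/2))*(-1) = -5*(-1) = 5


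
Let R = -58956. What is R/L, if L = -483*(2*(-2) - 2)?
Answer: -9826/483 ≈ -20.344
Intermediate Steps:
L = 2898 (L = -483*(-4 - 2) = -483*(-6) = 2898)
R/L = -58956/2898 = -58956*1/2898 = -9826/483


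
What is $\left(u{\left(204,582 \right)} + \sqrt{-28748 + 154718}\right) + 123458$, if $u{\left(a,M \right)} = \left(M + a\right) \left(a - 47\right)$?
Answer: $246860 + \sqrt{125970} \approx 2.4722 \cdot 10^{5}$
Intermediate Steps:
$u{\left(a,M \right)} = \left(-47 + a\right) \left(M + a\right)$ ($u{\left(a,M \right)} = \left(M + a\right) \left(-47 + a\right) = \left(-47 + a\right) \left(M + a\right)$)
$\left(u{\left(204,582 \right)} + \sqrt{-28748 + 154718}\right) + 123458 = \left(\left(204^{2} - 27354 - 9588 + 582 \cdot 204\right) + \sqrt{-28748 + 154718}\right) + 123458 = \left(\left(41616 - 27354 - 9588 + 118728\right) + \sqrt{125970}\right) + 123458 = \left(123402 + \sqrt{125970}\right) + 123458 = 246860 + \sqrt{125970}$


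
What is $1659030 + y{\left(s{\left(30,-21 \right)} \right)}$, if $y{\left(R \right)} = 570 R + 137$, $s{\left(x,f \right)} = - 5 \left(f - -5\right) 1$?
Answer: $1704767$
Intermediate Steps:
$s{\left(x,f \right)} = -25 - 5 f$ ($s{\left(x,f \right)} = - 5 \left(f + 5\right) 1 = - 5 \left(5 + f\right) 1 = \left(-25 - 5 f\right) 1 = -25 - 5 f$)
$y{\left(R \right)} = 137 + 570 R$
$1659030 + y{\left(s{\left(30,-21 \right)} \right)} = 1659030 + \left(137 + 570 \left(-25 - -105\right)\right) = 1659030 + \left(137 + 570 \left(-25 + 105\right)\right) = 1659030 + \left(137 + 570 \cdot 80\right) = 1659030 + \left(137 + 45600\right) = 1659030 + 45737 = 1704767$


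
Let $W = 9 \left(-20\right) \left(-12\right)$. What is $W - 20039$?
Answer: $-17879$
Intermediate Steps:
$W = 2160$ ($W = \left(-180\right) \left(-12\right) = 2160$)
$W - 20039 = 2160 - 20039 = -17879$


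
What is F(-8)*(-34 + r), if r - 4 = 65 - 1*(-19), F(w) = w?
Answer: -432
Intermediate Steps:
r = 88 (r = 4 + (65 - 1*(-19)) = 4 + (65 + 19) = 4 + 84 = 88)
F(-8)*(-34 + r) = -8*(-34 + 88) = -8*54 = -432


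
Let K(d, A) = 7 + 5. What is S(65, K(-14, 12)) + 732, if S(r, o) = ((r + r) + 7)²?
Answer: 19501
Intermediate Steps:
K(d, A) = 12
S(r, o) = (7 + 2*r)² (S(r, o) = (2*r + 7)² = (7 + 2*r)²)
S(65, K(-14, 12)) + 732 = (7 + 2*65)² + 732 = (7 + 130)² + 732 = 137² + 732 = 18769 + 732 = 19501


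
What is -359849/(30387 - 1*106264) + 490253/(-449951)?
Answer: 124715490518/34140932027 ≈ 3.6530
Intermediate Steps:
-359849/(30387 - 1*106264) + 490253/(-449951) = -359849/(30387 - 106264) + 490253*(-1/449951) = -359849/(-75877) - 490253/449951 = -359849*(-1/75877) - 490253/449951 = 359849/75877 - 490253/449951 = 124715490518/34140932027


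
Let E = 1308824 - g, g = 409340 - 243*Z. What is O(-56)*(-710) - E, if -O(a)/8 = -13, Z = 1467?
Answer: -1329805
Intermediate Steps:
O(a) = 104 (O(a) = -8*(-13) = 104)
g = 52859 (g = 409340 - 243*1467 = 409340 - 1*356481 = 409340 - 356481 = 52859)
E = 1255965 (E = 1308824 - 1*52859 = 1308824 - 52859 = 1255965)
O(-56)*(-710) - E = 104*(-710) - 1*1255965 = -73840 - 1255965 = -1329805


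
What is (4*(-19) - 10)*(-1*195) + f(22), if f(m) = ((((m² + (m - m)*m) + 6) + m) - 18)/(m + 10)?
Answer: 268567/16 ≈ 16785.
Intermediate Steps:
f(m) = (-12 + m + m²)/(10 + m) (f(m) = ((((m² + 0*m) + 6) + m) - 18)/(10 + m) = ((((m² + 0) + 6) + m) - 18)/(10 + m) = (((m² + 6) + m) - 18)/(10 + m) = (((6 + m²) + m) - 18)/(10 + m) = ((6 + m + m²) - 18)/(10 + m) = (-12 + m + m²)/(10 + m))
(4*(-19) - 10)*(-1*195) + f(22) = (4*(-19) - 10)*(-1*195) + (-12 + 22 + 22²)/(10 + 22) = (-76 - 10)*(-195) + (-12 + 22 + 484)/32 = -86*(-195) + (1/32)*494 = 16770 + 247/16 = 268567/16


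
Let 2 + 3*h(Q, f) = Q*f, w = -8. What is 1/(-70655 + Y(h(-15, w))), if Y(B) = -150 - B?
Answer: -3/212533 ≈ -1.4115e-5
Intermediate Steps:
h(Q, f) = -⅔ + Q*f/3 (h(Q, f) = -⅔ + (Q*f)/3 = -⅔ + Q*f/3)
1/(-70655 + Y(h(-15, w))) = 1/(-70655 + (-150 - (-⅔ + (⅓)*(-15)*(-8)))) = 1/(-70655 + (-150 - (-⅔ + 40))) = 1/(-70655 + (-150 - 1*118/3)) = 1/(-70655 + (-150 - 118/3)) = 1/(-70655 - 568/3) = 1/(-212533/3) = -3/212533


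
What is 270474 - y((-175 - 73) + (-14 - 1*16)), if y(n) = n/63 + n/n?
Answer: 17040077/63 ≈ 2.7048e+5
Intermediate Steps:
y(n) = 1 + n/63 (y(n) = n*(1/63) + 1 = n/63 + 1 = 1 + n/63)
270474 - y((-175 - 73) + (-14 - 1*16)) = 270474 - (1 + ((-175 - 73) + (-14 - 1*16))/63) = 270474 - (1 + (-248 + (-14 - 16))/63) = 270474 - (1 + (-248 - 30)/63) = 270474 - (1 + (1/63)*(-278)) = 270474 - (1 - 278/63) = 270474 - 1*(-215/63) = 270474 + 215/63 = 17040077/63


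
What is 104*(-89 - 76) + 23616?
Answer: 6456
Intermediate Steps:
104*(-89 - 76) + 23616 = 104*(-165) + 23616 = -17160 + 23616 = 6456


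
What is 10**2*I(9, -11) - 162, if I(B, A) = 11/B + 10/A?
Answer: -12938/99 ≈ -130.69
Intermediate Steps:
I(B, A) = 10/A + 11/B
10**2*I(9, -11) - 162 = 10**2*(10/(-11) + 11/9) - 162 = 100*(10*(-1/11) + 11*(1/9)) - 162 = 100*(-10/11 + 11/9) - 162 = 100*(31/99) - 162 = 3100/99 - 162 = -12938/99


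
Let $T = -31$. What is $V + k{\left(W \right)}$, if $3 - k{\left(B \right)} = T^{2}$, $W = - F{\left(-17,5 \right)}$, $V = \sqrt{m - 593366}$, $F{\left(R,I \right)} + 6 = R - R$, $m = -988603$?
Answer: $-958 + i \sqrt{1581969} \approx -958.0 + 1257.8 i$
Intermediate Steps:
$F{\left(R,I \right)} = -6$ ($F{\left(R,I \right)} = -6 + \left(R - R\right) = -6 + 0 = -6$)
$V = i \sqrt{1581969}$ ($V = \sqrt{-988603 - 593366} = \sqrt{-1581969} = i \sqrt{1581969} \approx 1257.8 i$)
$W = 6$ ($W = \left(-1\right) \left(-6\right) = 6$)
$k{\left(B \right)} = -958$ ($k{\left(B \right)} = 3 - \left(-31\right)^{2} = 3 - 961 = -958$)
$V + k{\left(W \right)} = i \sqrt{1581969} - 958 = -958 + i \sqrt{1581969}$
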